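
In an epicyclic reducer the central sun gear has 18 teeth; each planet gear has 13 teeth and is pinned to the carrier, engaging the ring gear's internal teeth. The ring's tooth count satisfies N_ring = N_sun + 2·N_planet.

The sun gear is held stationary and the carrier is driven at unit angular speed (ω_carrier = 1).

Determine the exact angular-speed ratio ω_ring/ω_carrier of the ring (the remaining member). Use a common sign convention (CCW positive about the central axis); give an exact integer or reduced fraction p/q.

N_ring = 18 + 2·13 = 44
18(ω_s−ω_c) = −44(ω_r−ω_c),  ω_s=0, ω_c=1
ω_r = 1 − (18/44)(0−1) = 31/22
ω_r/ω_c = 31/22

31/22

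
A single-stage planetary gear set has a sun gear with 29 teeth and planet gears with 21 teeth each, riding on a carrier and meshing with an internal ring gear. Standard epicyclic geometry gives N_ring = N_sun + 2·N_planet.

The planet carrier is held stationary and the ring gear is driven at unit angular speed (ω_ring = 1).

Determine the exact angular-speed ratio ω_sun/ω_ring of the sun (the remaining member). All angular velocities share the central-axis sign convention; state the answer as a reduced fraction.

-71/29

N_ring = 29 + 2·21 = 71
29(ω_s−ω_c) = −71(ω_r−ω_c),  ω_c=0, ω_r=1
ω_s = 0 − (71/29)(1−0) = -71/29
ω_s/ω_r = -71/29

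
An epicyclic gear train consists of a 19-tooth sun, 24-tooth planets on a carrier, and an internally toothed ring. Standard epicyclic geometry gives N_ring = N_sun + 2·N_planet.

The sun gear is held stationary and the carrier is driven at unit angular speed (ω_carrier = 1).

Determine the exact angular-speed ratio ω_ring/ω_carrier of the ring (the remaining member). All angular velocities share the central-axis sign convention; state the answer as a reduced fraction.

86/67

N_ring = 19 + 2·24 = 67
19(ω_s−ω_c) = −67(ω_r−ω_c),  ω_s=0, ω_c=1
ω_r = 1 − (19/67)(0−1) = 86/67
ω_r/ω_c = 86/67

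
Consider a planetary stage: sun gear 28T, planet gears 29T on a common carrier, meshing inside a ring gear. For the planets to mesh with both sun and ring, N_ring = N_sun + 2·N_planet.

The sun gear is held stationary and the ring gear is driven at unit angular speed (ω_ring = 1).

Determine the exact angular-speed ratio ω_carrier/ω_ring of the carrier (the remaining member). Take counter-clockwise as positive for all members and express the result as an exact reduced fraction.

N_ring = 28 + 2·29 = 86
28(ω_s−ω_c) = −86(ω_r−ω_c),  ω_s=0, ω_r=1
28(0−ω_c) = −86(1−ω_c)  ⇒  114ω_c = 86  ⇒  ω_c = 43/57
ω_c/ω_r = 43/57

43/57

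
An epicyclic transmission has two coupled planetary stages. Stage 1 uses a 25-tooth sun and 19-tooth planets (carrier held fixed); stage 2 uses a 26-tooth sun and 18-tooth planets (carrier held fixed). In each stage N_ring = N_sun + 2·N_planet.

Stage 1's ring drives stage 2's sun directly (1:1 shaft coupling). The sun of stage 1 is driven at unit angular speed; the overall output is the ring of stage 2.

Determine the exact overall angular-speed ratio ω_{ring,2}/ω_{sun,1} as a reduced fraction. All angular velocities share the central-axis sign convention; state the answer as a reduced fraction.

325/1953

Stage 1: N_ring = 25 + 2·19 = 63
Stage 1: 25(ω_s−ω_c) = −63(ω_r−ω_c),  ω_c=0, ω_s=1
Stage 1: ω_r = 0 − (25/63)(1−0) = -25/63
  ⇒ ω_r¹/ω_s¹ = -25/63
Stage 2: N_ring = 26 + 2·18 = 62
Stage 2: 26(ω_s−ω_c) = −62(ω_r−ω_c),  ω_c=0, ω_s=1
Stage 2: ω_r = 0 − (26/62)(1−0) = -13/31
  ⇒ ω_r²/ω_s² = -13/31
Coupling ω_s² = ω_r¹ ⇒ overall = -25/63 × -13/31 = 325/1953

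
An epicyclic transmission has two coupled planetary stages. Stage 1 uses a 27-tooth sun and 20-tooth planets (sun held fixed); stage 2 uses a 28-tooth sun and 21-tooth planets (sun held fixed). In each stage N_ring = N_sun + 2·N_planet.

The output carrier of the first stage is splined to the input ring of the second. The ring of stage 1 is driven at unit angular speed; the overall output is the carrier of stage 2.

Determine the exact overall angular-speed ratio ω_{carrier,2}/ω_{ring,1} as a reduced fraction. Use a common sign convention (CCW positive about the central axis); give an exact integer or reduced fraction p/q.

335/658

Stage 1: N_ring = 27 + 2·20 = 67
Stage 1: 27(ω_s−ω_c) = −67(ω_r−ω_c),  ω_s=0, ω_r=1
Stage 1: 27(0−ω_c) = −67(1−ω_c)  ⇒  94ω_c = 67  ⇒  ω_c = 67/94
  ⇒ ω_c¹/ω_r¹ = 67/94
Stage 2: N_ring = 28 + 2·21 = 70
Stage 2: 28(ω_s−ω_c) = −70(ω_r−ω_c),  ω_s=0, ω_r=1
Stage 2: 28(0−ω_c) = −70(1−ω_c)  ⇒  98ω_c = 70  ⇒  ω_c = 5/7
  ⇒ ω_c²/ω_r² = 5/7
Coupling ω_r² = ω_c¹ ⇒ overall = 67/94 × 5/7 = 335/658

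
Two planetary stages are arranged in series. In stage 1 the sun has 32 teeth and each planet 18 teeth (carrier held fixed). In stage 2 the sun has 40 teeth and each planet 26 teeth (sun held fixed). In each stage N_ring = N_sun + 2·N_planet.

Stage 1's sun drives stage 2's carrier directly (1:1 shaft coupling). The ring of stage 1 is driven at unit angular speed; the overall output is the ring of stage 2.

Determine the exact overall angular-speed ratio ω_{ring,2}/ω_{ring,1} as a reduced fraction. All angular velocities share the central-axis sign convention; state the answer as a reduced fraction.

-561/184

Stage 1: N_ring = 32 + 2·18 = 68
Stage 1: 32(ω_s−ω_c) = −68(ω_r−ω_c),  ω_c=0, ω_r=1
Stage 1: ω_s = 0 − (68/32)(1−0) = -17/8
  ⇒ ω_s¹/ω_r¹ = -17/8
Stage 2: N_ring = 40 + 2·26 = 92
Stage 2: 40(ω_s−ω_c) = −92(ω_r−ω_c),  ω_s=0, ω_c=1
Stage 2: ω_r = 1 − (40/92)(0−1) = 33/23
  ⇒ ω_r²/ω_c² = 33/23
Coupling ω_c² = ω_s¹ ⇒ overall = -17/8 × 33/23 = -561/184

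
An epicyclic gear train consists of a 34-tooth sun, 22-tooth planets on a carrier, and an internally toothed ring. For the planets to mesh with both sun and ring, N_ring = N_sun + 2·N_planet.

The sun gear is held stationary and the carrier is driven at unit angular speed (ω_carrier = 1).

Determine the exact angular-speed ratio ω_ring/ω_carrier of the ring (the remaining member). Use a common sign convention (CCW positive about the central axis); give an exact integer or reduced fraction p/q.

56/39

N_ring = 34 + 2·22 = 78
34(ω_s−ω_c) = −78(ω_r−ω_c),  ω_s=0, ω_c=1
ω_r = 1 − (34/78)(0−1) = 56/39
ω_r/ω_c = 56/39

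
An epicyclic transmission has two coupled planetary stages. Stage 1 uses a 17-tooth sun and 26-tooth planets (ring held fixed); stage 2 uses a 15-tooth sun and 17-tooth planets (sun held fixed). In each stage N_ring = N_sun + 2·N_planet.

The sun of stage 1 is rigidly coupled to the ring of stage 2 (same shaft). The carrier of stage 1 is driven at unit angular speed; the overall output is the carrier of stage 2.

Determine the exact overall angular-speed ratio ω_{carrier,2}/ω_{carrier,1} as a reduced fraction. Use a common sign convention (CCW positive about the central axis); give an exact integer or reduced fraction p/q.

Stage 1: N_ring = 17 + 2·26 = 69
Stage 1: 17(ω_s−ω_c) = −69(ω_r−ω_c),  ω_r=0, ω_c=1
Stage 1: ω_s = 1 − (69/17)(0−1) = 86/17
  ⇒ ω_s¹/ω_c¹ = 86/17
Stage 2: N_ring = 15 + 2·17 = 49
Stage 2: 15(ω_s−ω_c) = −49(ω_r−ω_c),  ω_s=0, ω_r=1
Stage 2: 15(0−ω_c) = −49(1−ω_c)  ⇒  64ω_c = 49  ⇒  ω_c = 49/64
  ⇒ ω_c²/ω_r² = 49/64
Coupling ω_r² = ω_s¹ ⇒ overall = 86/17 × 49/64 = 2107/544

2107/544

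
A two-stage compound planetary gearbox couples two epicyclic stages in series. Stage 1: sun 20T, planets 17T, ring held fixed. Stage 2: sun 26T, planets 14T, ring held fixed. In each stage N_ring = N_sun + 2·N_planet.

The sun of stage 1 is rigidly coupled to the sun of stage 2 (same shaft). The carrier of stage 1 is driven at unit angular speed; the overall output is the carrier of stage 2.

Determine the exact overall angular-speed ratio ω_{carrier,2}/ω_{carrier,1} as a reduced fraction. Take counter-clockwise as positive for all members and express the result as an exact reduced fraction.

481/400

Stage 1: N_ring = 20 + 2·17 = 54
Stage 1: 20(ω_s−ω_c) = −54(ω_r−ω_c),  ω_r=0, ω_c=1
Stage 1: ω_s = 1 − (54/20)(0−1) = 37/10
  ⇒ ω_s¹/ω_c¹ = 37/10
Stage 2: N_ring = 26 + 2·14 = 54
Stage 2: 26(ω_s−ω_c) = −54(ω_r−ω_c),  ω_r=0, ω_s=1
Stage 2: 26(1−ω_c) = −54(0−ω_c)  ⇒  80ω_c = 26  ⇒  ω_c = 13/40
  ⇒ ω_c²/ω_s² = 13/40
Coupling ω_s² = ω_s¹ ⇒ overall = 37/10 × 13/40 = 481/400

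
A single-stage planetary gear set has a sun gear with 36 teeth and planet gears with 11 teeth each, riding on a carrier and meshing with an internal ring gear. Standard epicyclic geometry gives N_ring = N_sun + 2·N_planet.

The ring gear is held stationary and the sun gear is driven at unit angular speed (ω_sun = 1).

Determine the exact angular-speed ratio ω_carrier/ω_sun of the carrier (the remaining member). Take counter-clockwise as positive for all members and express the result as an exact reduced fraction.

N_ring = 36 + 2·11 = 58
36(ω_s−ω_c) = −58(ω_r−ω_c),  ω_r=0, ω_s=1
36(1−ω_c) = −58(0−ω_c)  ⇒  94ω_c = 36  ⇒  ω_c = 18/47
ω_c/ω_s = 18/47

18/47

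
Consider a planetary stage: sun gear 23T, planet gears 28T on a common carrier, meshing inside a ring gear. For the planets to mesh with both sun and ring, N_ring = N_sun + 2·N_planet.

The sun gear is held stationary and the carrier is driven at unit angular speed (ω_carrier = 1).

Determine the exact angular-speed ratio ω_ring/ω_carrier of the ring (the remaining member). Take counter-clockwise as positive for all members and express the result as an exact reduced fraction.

102/79

N_ring = 23 + 2·28 = 79
23(ω_s−ω_c) = −79(ω_r−ω_c),  ω_s=0, ω_c=1
ω_r = 1 − (23/79)(0−1) = 102/79
ω_r/ω_c = 102/79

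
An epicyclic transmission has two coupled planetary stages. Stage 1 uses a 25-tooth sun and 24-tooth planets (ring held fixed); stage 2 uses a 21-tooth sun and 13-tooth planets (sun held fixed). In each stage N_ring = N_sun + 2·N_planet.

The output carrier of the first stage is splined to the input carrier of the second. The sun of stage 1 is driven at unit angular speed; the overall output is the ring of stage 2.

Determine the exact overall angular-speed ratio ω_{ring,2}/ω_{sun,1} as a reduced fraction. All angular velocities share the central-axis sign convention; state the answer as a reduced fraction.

Stage 1: N_ring = 25 + 2·24 = 73
Stage 1: 25(ω_s−ω_c) = −73(ω_r−ω_c),  ω_r=0, ω_s=1
Stage 1: 25(1−ω_c) = −73(0−ω_c)  ⇒  98ω_c = 25  ⇒  ω_c = 25/98
  ⇒ ω_c¹/ω_s¹ = 25/98
Stage 2: N_ring = 21 + 2·13 = 47
Stage 2: 21(ω_s−ω_c) = −47(ω_r−ω_c),  ω_s=0, ω_c=1
Stage 2: ω_r = 1 − (21/47)(0−1) = 68/47
  ⇒ ω_r²/ω_c² = 68/47
Coupling ω_c² = ω_c¹ ⇒ overall = 25/98 × 68/47 = 850/2303

850/2303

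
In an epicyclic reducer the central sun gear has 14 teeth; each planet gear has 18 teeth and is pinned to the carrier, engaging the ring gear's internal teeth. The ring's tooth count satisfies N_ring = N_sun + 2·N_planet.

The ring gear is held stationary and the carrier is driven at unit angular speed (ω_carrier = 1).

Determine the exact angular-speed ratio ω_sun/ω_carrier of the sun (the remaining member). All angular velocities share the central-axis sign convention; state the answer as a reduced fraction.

N_ring = 14 + 2·18 = 50
14(ω_s−ω_c) = −50(ω_r−ω_c),  ω_r=0, ω_c=1
ω_s = 1 − (50/14)(0−1) = 32/7
ω_s/ω_c = 32/7

32/7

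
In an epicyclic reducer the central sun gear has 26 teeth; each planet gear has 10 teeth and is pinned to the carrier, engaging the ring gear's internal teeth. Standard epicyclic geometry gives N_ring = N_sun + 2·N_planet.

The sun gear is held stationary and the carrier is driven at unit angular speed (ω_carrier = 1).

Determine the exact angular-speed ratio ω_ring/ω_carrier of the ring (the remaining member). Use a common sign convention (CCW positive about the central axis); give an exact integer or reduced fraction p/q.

36/23

N_ring = 26 + 2·10 = 46
26(ω_s−ω_c) = −46(ω_r−ω_c),  ω_s=0, ω_c=1
ω_r = 1 − (26/46)(0−1) = 36/23
ω_r/ω_c = 36/23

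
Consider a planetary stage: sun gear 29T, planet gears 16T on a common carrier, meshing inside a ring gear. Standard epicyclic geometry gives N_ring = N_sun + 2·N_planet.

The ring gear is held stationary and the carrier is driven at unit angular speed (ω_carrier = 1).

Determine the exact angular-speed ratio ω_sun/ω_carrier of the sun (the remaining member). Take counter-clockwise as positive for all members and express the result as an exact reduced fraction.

90/29

N_ring = 29 + 2·16 = 61
29(ω_s−ω_c) = −61(ω_r−ω_c),  ω_r=0, ω_c=1
ω_s = 1 − (61/29)(0−1) = 90/29
ω_s/ω_c = 90/29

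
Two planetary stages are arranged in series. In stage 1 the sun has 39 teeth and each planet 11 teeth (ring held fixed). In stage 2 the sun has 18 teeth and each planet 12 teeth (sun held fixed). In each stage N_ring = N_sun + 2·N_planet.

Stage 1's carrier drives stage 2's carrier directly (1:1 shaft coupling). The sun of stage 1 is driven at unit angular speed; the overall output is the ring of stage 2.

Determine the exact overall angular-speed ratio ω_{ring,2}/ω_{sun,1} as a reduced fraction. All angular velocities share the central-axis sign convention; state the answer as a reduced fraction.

39/70

Stage 1: N_ring = 39 + 2·11 = 61
Stage 1: 39(ω_s−ω_c) = −61(ω_r−ω_c),  ω_r=0, ω_s=1
Stage 1: 39(1−ω_c) = −61(0−ω_c)  ⇒  100ω_c = 39  ⇒  ω_c = 39/100
  ⇒ ω_c¹/ω_s¹ = 39/100
Stage 2: N_ring = 18 + 2·12 = 42
Stage 2: 18(ω_s−ω_c) = −42(ω_r−ω_c),  ω_s=0, ω_c=1
Stage 2: ω_r = 1 − (18/42)(0−1) = 10/7
  ⇒ ω_r²/ω_c² = 10/7
Coupling ω_c² = ω_c¹ ⇒ overall = 39/100 × 10/7 = 39/70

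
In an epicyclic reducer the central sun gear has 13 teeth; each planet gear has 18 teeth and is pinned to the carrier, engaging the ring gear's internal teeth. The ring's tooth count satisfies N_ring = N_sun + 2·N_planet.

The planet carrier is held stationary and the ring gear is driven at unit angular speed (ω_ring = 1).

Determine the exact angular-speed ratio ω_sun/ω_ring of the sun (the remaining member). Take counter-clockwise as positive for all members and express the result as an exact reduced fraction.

-49/13

N_ring = 13 + 2·18 = 49
13(ω_s−ω_c) = −49(ω_r−ω_c),  ω_c=0, ω_r=1
ω_s = 0 − (49/13)(1−0) = -49/13
ω_s/ω_r = -49/13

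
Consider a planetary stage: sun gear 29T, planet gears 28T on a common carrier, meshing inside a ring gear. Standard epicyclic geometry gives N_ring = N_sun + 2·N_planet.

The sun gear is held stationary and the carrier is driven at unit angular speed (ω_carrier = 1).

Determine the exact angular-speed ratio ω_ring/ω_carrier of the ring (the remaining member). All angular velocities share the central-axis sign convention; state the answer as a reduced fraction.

114/85

N_ring = 29 + 2·28 = 85
29(ω_s−ω_c) = −85(ω_r−ω_c),  ω_s=0, ω_c=1
ω_r = 1 − (29/85)(0−1) = 114/85
ω_r/ω_c = 114/85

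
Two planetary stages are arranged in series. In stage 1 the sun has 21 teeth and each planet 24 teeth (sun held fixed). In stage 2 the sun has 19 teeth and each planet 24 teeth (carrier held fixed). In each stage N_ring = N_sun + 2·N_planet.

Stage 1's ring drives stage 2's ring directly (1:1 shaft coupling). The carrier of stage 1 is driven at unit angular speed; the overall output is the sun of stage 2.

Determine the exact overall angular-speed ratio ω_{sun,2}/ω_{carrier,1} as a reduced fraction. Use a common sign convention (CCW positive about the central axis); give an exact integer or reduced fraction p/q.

-2010/437

Stage 1: N_ring = 21 + 2·24 = 69
Stage 1: 21(ω_s−ω_c) = −69(ω_r−ω_c),  ω_s=0, ω_c=1
Stage 1: ω_r = 1 − (21/69)(0−1) = 30/23
  ⇒ ω_r¹/ω_c¹ = 30/23
Stage 2: N_ring = 19 + 2·24 = 67
Stage 2: 19(ω_s−ω_c) = −67(ω_r−ω_c),  ω_c=0, ω_r=1
Stage 2: ω_s = 0 − (67/19)(1−0) = -67/19
  ⇒ ω_s²/ω_r² = -67/19
Coupling ω_r² = ω_r¹ ⇒ overall = 30/23 × -67/19 = -2010/437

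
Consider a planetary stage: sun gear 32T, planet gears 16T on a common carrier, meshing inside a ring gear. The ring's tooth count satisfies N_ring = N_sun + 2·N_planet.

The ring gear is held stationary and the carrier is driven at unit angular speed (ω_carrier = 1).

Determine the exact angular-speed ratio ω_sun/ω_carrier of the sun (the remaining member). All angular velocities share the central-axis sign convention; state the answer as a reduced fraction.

3

N_ring = 32 + 2·16 = 64
32(ω_s−ω_c) = −64(ω_r−ω_c),  ω_r=0, ω_c=1
ω_s = 1 − (64/32)(0−1) = 3
ω_s/ω_c = 3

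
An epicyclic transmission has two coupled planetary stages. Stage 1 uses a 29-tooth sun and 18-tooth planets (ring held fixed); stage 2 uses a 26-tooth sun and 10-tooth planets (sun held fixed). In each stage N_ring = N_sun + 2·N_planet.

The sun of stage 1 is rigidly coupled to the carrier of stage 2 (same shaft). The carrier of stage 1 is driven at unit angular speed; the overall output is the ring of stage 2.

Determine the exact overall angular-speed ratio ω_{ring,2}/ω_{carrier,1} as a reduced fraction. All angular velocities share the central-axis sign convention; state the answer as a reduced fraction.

3384/667

Stage 1: N_ring = 29 + 2·18 = 65
Stage 1: 29(ω_s−ω_c) = −65(ω_r−ω_c),  ω_r=0, ω_c=1
Stage 1: ω_s = 1 − (65/29)(0−1) = 94/29
  ⇒ ω_s¹/ω_c¹ = 94/29
Stage 2: N_ring = 26 + 2·10 = 46
Stage 2: 26(ω_s−ω_c) = −46(ω_r−ω_c),  ω_s=0, ω_c=1
Stage 2: ω_r = 1 − (26/46)(0−1) = 36/23
  ⇒ ω_r²/ω_c² = 36/23
Coupling ω_c² = ω_s¹ ⇒ overall = 94/29 × 36/23 = 3384/667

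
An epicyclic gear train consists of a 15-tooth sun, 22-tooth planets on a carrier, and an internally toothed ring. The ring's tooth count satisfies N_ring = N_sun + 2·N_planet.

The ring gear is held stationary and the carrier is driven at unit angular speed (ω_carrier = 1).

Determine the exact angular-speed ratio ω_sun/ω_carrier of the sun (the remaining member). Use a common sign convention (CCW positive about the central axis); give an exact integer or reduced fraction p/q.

74/15

N_ring = 15 + 2·22 = 59
15(ω_s−ω_c) = −59(ω_r−ω_c),  ω_r=0, ω_c=1
ω_s = 1 − (59/15)(0−1) = 74/15
ω_s/ω_c = 74/15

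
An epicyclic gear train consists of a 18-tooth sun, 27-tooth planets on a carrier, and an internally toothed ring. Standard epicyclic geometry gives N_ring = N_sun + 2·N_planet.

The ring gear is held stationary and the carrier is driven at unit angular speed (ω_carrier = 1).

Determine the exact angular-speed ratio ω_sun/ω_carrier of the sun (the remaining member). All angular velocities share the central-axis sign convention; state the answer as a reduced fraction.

5

N_ring = 18 + 2·27 = 72
18(ω_s−ω_c) = −72(ω_r−ω_c),  ω_r=0, ω_c=1
ω_s = 1 − (72/18)(0−1) = 5
ω_s/ω_c = 5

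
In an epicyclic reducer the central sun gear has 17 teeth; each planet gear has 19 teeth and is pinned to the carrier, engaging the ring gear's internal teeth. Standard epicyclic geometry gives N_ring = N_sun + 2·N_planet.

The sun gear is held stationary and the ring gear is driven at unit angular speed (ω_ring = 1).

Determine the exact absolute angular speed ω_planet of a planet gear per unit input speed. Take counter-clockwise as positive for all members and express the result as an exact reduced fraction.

N_ring = 17 + 2·19 = 55
17(ω_s−ω_c) = −55(ω_r−ω_c),  ω_s=0, ω_r=1
17(0−ω_c) = −55(1−ω_c)  ⇒  72ω_c = 55  ⇒  ω_c = 55/72
sun–planet: 17·(0−55/72) = −19·(ω_p−ω_c)  ⇒  ω_p−ω_c = −(17/19)·(-55/72) = 935/1368
ω_p = 55/72 + 935/1368 = 55/38

55/38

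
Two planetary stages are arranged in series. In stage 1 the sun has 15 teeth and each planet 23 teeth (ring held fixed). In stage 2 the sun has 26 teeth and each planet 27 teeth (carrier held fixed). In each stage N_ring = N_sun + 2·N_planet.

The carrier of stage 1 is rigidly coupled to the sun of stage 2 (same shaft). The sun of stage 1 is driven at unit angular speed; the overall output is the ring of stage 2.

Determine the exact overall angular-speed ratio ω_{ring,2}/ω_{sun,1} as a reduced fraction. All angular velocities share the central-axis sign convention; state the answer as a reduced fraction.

Stage 1: N_ring = 15 + 2·23 = 61
Stage 1: 15(ω_s−ω_c) = −61(ω_r−ω_c),  ω_r=0, ω_s=1
Stage 1: 15(1−ω_c) = −61(0−ω_c)  ⇒  76ω_c = 15  ⇒  ω_c = 15/76
  ⇒ ω_c¹/ω_s¹ = 15/76
Stage 2: N_ring = 26 + 2·27 = 80
Stage 2: 26(ω_s−ω_c) = −80(ω_r−ω_c),  ω_c=0, ω_s=1
Stage 2: ω_r = 0 − (26/80)(1−0) = -13/40
  ⇒ ω_r²/ω_s² = -13/40
Coupling ω_s² = ω_c¹ ⇒ overall = 15/76 × -13/40 = -39/608

-39/608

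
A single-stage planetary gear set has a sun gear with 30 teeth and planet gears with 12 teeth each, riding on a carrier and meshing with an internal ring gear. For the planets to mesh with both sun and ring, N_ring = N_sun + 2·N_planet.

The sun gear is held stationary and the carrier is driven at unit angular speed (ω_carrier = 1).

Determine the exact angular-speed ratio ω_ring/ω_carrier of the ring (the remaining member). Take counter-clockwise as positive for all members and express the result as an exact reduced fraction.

N_ring = 30 + 2·12 = 54
30(ω_s−ω_c) = −54(ω_r−ω_c),  ω_s=0, ω_c=1
ω_r = 1 − (30/54)(0−1) = 14/9
ω_r/ω_c = 14/9

14/9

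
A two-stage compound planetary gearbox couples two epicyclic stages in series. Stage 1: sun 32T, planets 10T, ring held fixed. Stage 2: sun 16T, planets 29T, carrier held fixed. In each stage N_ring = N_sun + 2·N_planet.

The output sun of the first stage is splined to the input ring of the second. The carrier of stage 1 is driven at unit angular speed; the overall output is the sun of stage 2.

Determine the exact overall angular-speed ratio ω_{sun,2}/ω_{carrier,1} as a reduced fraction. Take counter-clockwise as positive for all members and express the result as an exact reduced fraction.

Stage 1: N_ring = 32 + 2·10 = 52
Stage 1: 32(ω_s−ω_c) = −52(ω_r−ω_c),  ω_r=0, ω_c=1
Stage 1: ω_s = 1 − (52/32)(0−1) = 21/8
  ⇒ ω_s¹/ω_c¹ = 21/8
Stage 2: N_ring = 16 + 2·29 = 74
Stage 2: 16(ω_s−ω_c) = −74(ω_r−ω_c),  ω_c=0, ω_r=1
Stage 2: ω_s = 0 − (74/16)(1−0) = -37/8
  ⇒ ω_s²/ω_r² = -37/8
Coupling ω_r² = ω_s¹ ⇒ overall = 21/8 × -37/8 = -777/64

-777/64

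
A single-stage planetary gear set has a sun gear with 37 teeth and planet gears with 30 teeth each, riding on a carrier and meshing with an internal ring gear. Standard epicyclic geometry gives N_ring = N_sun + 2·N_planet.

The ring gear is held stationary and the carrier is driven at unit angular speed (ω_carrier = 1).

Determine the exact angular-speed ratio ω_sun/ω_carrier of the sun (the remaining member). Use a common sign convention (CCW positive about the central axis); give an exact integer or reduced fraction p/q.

134/37

N_ring = 37 + 2·30 = 97
37(ω_s−ω_c) = −97(ω_r−ω_c),  ω_r=0, ω_c=1
ω_s = 1 − (97/37)(0−1) = 134/37
ω_s/ω_c = 134/37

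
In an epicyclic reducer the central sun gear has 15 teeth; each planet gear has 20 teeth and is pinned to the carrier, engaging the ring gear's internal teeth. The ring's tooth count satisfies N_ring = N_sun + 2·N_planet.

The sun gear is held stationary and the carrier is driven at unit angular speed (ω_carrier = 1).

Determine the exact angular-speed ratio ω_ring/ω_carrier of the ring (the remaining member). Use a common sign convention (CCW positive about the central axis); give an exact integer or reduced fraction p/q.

N_ring = 15 + 2·20 = 55
15(ω_s−ω_c) = −55(ω_r−ω_c),  ω_s=0, ω_c=1
ω_r = 1 − (15/55)(0−1) = 14/11
ω_r/ω_c = 14/11

14/11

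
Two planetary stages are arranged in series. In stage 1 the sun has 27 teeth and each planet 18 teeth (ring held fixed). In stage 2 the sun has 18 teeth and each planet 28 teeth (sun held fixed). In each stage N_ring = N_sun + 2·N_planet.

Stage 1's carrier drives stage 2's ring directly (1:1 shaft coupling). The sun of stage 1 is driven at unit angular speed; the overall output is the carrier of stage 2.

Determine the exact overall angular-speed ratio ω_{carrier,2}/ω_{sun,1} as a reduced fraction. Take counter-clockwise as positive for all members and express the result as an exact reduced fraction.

111/460

Stage 1: N_ring = 27 + 2·18 = 63
Stage 1: 27(ω_s−ω_c) = −63(ω_r−ω_c),  ω_r=0, ω_s=1
Stage 1: 27(1−ω_c) = −63(0−ω_c)  ⇒  90ω_c = 27  ⇒  ω_c = 3/10
  ⇒ ω_c¹/ω_s¹ = 3/10
Stage 2: N_ring = 18 + 2·28 = 74
Stage 2: 18(ω_s−ω_c) = −74(ω_r−ω_c),  ω_s=0, ω_r=1
Stage 2: 18(0−ω_c) = −74(1−ω_c)  ⇒  92ω_c = 74  ⇒  ω_c = 37/46
  ⇒ ω_c²/ω_r² = 37/46
Coupling ω_r² = ω_c¹ ⇒ overall = 3/10 × 37/46 = 111/460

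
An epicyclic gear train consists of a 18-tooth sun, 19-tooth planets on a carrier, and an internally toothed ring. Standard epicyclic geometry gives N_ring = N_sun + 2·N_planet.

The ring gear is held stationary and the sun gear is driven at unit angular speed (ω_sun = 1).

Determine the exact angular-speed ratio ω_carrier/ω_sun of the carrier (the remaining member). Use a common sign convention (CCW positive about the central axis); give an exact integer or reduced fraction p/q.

9/37

N_ring = 18 + 2·19 = 56
18(ω_s−ω_c) = −56(ω_r−ω_c),  ω_r=0, ω_s=1
18(1−ω_c) = −56(0−ω_c)  ⇒  74ω_c = 18  ⇒  ω_c = 9/37
ω_c/ω_s = 9/37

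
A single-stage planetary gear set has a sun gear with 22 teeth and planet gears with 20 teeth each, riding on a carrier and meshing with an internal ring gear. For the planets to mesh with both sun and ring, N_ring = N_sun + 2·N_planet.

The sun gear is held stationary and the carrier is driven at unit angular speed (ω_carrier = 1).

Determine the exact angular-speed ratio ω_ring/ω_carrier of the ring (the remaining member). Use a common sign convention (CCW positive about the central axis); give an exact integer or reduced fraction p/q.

N_ring = 22 + 2·20 = 62
22(ω_s−ω_c) = −62(ω_r−ω_c),  ω_s=0, ω_c=1
ω_r = 1 − (22/62)(0−1) = 42/31
ω_r/ω_c = 42/31

42/31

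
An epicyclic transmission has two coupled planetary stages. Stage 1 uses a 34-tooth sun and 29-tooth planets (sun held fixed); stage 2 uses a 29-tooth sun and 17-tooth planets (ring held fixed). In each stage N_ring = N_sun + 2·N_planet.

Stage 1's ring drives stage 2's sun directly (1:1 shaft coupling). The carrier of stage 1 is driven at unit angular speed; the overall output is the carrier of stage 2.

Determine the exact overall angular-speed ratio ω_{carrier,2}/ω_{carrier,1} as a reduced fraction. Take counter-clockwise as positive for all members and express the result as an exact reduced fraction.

Stage 1: N_ring = 34 + 2·29 = 92
Stage 1: 34(ω_s−ω_c) = −92(ω_r−ω_c),  ω_s=0, ω_c=1
Stage 1: ω_r = 1 − (34/92)(0−1) = 63/46
  ⇒ ω_r¹/ω_c¹ = 63/46
Stage 2: N_ring = 29 + 2·17 = 63
Stage 2: 29(ω_s−ω_c) = −63(ω_r−ω_c),  ω_r=0, ω_s=1
Stage 2: 29(1−ω_c) = −63(0−ω_c)  ⇒  92ω_c = 29  ⇒  ω_c = 29/92
  ⇒ ω_c²/ω_s² = 29/92
Coupling ω_s² = ω_r¹ ⇒ overall = 63/46 × 29/92 = 1827/4232

1827/4232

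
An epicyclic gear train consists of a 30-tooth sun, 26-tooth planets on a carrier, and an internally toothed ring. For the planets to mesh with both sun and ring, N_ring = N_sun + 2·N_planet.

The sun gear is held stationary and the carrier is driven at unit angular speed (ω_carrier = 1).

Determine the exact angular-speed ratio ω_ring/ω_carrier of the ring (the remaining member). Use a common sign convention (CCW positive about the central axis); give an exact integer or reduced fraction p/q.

N_ring = 30 + 2·26 = 82
30(ω_s−ω_c) = −82(ω_r−ω_c),  ω_s=0, ω_c=1
ω_r = 1 − (30/82)(0−1) = 56/41
ω_r/ω_c = 56/41

56/41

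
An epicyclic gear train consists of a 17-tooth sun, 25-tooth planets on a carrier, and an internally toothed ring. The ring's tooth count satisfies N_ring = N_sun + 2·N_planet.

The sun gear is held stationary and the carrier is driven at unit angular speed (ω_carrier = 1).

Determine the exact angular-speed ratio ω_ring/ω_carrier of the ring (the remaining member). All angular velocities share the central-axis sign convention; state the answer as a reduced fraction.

N_ring = 17 + 2·25 = 67
17(ω_s−ω_c) = −67(ω_r−ω_c),  ω_s=0, ω_c=1
ω_r = 1 − (17/67)(0−1) = 84/67
ω_r/ω_c = 84/67

84/67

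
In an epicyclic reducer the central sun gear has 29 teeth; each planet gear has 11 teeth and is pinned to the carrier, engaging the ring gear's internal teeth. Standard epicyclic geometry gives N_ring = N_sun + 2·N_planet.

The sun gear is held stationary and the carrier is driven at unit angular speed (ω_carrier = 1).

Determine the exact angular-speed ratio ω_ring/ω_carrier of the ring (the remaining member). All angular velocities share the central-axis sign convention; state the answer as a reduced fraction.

N_ring = 29 + 2·11 = 51
29(ω_s−ω_c) = −51(ω_r−ω_c),  ω_s=0, ω_c=1
ω_r = 1 − (29/51)(0−1) = 80/51
ω_r/ω_c = 80/51

80/51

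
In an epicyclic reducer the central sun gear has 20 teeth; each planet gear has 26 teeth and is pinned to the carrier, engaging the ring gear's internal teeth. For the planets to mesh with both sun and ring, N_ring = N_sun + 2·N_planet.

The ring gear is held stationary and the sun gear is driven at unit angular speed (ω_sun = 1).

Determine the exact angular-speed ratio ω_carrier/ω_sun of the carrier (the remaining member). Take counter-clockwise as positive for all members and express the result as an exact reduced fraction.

5/23

N_ring = 20 + 2·26 = 72
20(ω_s−ω_c) = −72(ω_r−ω_c),  ω_r=0, ω_s=1
20(1−ω_c) = −72(0−ω_c)  ⇒  92ω_c = 20  ⇒  ω_c = 5/23
ω_c/ω_s = 5/23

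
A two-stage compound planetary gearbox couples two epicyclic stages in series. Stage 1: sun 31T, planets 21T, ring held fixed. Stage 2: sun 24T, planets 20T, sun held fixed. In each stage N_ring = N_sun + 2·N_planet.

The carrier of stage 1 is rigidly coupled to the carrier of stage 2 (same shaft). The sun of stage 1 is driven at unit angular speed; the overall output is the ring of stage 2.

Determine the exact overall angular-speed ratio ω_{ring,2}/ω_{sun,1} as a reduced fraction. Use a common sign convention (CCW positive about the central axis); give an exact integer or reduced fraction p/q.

341/832

Stage 1: N_ring = 31 + 2·21 = 73
Stage 1: 31(ω_s−ω_c) = −73(ω_r−ω_c),  ω_r=0, ω_s=1
Stage 1: 31(1−ω_c) = −73(0−ω_c)  ⇒  104ω_c = 31  ⇒  ω_c = 31/104
  ⇒ ω_c¹/ω_s¹ = 31/104
Stage 2: N_ring = 24 + 2·20 = 64
Stage 2: 24(ω_s−ω_c) = −64(ω_r−ω_c),  ω_s=0, ω_c=1
Stage 2: ω_r = 1 − (24/64)(0−1) = 11/8
  ⇒ ω_r²/ω_c² = 11/8
Coupling ω_c² = ω_c¹ ⇒ overall = 31/104 × 11/8 = 341/832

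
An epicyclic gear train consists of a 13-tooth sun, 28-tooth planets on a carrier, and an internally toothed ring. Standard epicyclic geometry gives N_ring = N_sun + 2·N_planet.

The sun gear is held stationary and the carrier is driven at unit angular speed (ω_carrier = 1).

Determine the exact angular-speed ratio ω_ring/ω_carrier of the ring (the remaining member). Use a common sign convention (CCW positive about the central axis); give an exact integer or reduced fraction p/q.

N_ring = 13 + 2·28 = 69
13(ω_s−ω_c) = −69(ω_r−ω_c),  ω_s=0, ω_c=1
ω_r = 1 − (13/69)(0−1) = 82/69
ω_r/ω_c = 82/69

82/69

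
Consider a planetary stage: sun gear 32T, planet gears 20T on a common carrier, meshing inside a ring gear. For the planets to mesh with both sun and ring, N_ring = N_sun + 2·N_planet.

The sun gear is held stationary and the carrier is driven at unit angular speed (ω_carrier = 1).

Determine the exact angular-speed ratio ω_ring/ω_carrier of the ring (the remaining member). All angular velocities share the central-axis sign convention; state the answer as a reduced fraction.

13/9

N_ring = 32 + 2·20 = 72
32(ω_s−ω_c) = −72(ω_r−ω_c),  ω_s=0, ω_c=1
ω_r = 1 − (32/72)(0−1) = 13/9
ω_r/ω_c = 13/9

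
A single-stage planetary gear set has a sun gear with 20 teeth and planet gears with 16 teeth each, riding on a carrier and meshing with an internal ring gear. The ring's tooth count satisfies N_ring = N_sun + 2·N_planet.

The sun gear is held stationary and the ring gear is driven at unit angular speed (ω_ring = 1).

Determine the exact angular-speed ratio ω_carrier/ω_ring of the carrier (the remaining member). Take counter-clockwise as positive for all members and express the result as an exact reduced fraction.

13/18

N_ring = 20 + 2·16 = 52
20(ω_s−ω_c) = −52(ω_r−ω_c),  ω_s=0, ω_r=1
20(0−ω_c) = −52(1−ω_c)  ⇒  72ω_c = 52  ⇒  ω_c = 13/18
ω_c/ω_r = 13/18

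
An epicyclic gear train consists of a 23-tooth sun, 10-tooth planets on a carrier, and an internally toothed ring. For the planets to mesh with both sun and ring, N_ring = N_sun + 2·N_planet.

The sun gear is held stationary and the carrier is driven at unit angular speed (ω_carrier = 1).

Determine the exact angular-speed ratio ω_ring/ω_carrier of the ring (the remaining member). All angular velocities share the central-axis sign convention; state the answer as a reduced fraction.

66/43

N_ring = 23 + 2·10 = 43
23(ω_s−ω_c) = −43(ω_r−ω_c),  ω_s=0, ω_c=1
ω_r = 1 − (23/43)(0−1) = 66/43
ω_r/ω_c = 66/43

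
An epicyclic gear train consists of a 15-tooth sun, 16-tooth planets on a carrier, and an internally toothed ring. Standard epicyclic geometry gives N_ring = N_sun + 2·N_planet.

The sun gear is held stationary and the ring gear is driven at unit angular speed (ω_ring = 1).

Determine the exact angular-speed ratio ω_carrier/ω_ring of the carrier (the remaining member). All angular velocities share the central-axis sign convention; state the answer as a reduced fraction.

47/62

N_ring = 15 + 2·16 = 47
15(ω_s−ω_c) = −47(ω_r−ω_c),  ω_s=0, ω_r=1
15(0−ω_c) = −47(1−ω_c)  ⇒  62ω_c = 47  ⇒  ω_c = 47/62
ω_c/ω_r = 47/62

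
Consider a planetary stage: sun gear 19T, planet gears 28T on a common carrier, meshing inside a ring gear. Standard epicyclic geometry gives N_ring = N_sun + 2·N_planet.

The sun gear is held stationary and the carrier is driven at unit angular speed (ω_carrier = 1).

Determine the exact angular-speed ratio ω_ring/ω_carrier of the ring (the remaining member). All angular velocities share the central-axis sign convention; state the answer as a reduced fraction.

N_ring = 19 + 2·28 = 75
19(ω_s−ω_c) = −75(ω_r−ω_c),  ω_s=0, ω_c=1
ω_r = 1 − (19/75)(0−1) = 94/75
ω_r/ω_c = 94/75

94/75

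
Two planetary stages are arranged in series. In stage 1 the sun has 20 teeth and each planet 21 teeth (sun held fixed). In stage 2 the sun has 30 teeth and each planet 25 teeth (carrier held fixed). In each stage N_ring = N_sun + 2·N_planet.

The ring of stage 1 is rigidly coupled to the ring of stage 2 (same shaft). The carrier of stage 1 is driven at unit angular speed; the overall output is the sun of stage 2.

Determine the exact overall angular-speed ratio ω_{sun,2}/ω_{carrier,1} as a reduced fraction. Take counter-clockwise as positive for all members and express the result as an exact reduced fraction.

-328/93

Stage 1: N_ring = 20 + 2·21 = 62
Stage 1: 20(ω_s−ω_c) = −62(ω_r−ω_c),  ω_s=0, ω_c=1
Stage 1: ω_r = 1 − (20/62)(0−1) = 41/31
  ⇒ ω_r¹/ω_c¹ = 41/31
Stage 2: N_ring = 30 + 2·25 = 80
Stage 2: 30(ω_s−ω_c) = −80(ω_r−ω_c),  ω_c=0, ω_r=1
Stage 2: ω_s = 0 − (80/30)(1−0) = -8/3
  ⇒ ω_s²/ω_r² = -8/3
Coupling ω_r² = ω_r¹ ⇒ overall = 41/31 × -8/3 = -328/93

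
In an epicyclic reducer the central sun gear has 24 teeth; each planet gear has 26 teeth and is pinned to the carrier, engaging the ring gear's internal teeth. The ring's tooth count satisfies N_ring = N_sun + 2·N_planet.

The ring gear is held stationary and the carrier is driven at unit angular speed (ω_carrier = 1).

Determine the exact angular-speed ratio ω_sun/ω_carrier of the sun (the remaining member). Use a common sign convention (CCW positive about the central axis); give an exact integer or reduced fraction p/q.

25/6

N_ring = 24 + 2·26 = 76
24(ω_s−ω_c) = −76(ω_r−ω_c),  ω_r=0, ω_c=1
ω_s = 1 − (76/24)(0−1) = 25/6
ω_s/ω_c = 25/6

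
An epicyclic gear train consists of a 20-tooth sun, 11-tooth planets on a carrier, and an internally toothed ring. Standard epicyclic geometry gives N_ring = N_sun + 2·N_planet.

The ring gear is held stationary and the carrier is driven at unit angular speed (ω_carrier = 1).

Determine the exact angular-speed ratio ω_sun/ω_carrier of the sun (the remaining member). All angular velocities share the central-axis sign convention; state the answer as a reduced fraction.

N_ring = 20 + 2·11 = 42
20(ω_s−ω_c) = −42(ω_r−ω_c),  ω_r=0, ω_c=1
ω_s = 1 − (42/20)(0−1) = 31/10
ω_s/ω_c = 31/10

31/10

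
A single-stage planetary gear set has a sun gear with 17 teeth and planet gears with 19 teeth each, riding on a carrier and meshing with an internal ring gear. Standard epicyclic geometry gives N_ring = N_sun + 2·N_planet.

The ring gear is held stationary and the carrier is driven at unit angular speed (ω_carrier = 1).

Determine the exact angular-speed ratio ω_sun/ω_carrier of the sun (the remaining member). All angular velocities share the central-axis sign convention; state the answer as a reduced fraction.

72/17

N_ring = 17 + 2·19 = 55
17(ω_s−ω_c) = −55(ω_r−ω_c),  ω_r=0, ω_c=1
ω_s = 1 − (55/17)(0−1) = 72/17
ω_s/ω_c = 72/17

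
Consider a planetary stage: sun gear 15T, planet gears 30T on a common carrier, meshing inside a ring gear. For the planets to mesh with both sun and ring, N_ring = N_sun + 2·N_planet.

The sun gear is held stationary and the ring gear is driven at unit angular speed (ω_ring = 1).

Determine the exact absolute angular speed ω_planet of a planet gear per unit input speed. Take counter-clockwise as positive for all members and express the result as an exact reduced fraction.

N_ring = 15 + 2·30 = 75
15(ω_s−ω_c) = −75(ω_r−ω_c),  ω_s=0, ω_r=1
15(0−ω_c) = −75(1−ω_c)  ⇒  90ω_c = 75  ⇒  ω_c = 5/6
sun–planet: 15·(0−5/6) = −30·(ω_p−ω_c)  ⇒  ω_p−ω_c = −(15/30)·(-5/6) = 5/12
ω_p = 5/6 + 5/12 = 5/4

5/4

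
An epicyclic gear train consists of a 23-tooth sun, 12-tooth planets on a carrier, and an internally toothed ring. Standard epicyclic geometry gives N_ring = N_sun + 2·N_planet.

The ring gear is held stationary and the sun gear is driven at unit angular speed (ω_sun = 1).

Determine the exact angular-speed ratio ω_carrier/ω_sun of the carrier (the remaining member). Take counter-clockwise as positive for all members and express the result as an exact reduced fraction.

23/70

N_ring = 23 + 2·12 = 47
23(ω_s−ω_c) = −47(ω_r−ω_c),  ω_r=0, ω_s=1
23(1−ω_c) = −47(0−ω_c)  ⇒  70ω_c = 23  ⇒  ω_c = 23/70
ω_c/ω_s = 23/70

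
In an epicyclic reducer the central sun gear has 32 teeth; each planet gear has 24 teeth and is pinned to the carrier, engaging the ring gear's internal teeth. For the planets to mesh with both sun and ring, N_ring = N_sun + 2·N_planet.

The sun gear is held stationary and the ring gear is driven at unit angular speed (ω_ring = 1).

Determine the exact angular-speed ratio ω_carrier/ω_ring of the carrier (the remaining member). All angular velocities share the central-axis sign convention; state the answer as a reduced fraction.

N_ring = 32 + 2·24 = 80
32(ω_s−ω_c) = −80(ω_r−ω_c),  ω_s=0, ω_r=1
32(0−ω_c) = −80(1−ω_c)  ⇒  112ω_c = 80  ⇒  ω_c = 5/7
ω_c/ω_r = 5/7

5/7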